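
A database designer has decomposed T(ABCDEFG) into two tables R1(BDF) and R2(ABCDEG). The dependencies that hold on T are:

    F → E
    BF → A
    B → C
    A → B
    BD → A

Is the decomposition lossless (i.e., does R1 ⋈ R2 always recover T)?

No

Common attributes: R1 ∩ R2 = {BD}.
Closure of {BD}: B → C applies, adding C; BD → A applies, adding A. So (BD)⁺ = {ABCD}.
The closure contains neither all of R1 = {BDF} nor all of R2 = {ABCDEG}, so the common attributes are not a superkey of either fragment. The join is lossy.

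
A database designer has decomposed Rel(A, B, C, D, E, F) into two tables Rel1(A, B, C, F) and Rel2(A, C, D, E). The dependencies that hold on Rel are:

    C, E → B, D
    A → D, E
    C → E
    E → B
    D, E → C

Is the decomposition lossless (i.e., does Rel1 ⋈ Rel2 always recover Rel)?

Common attributes: Rel1 ∩ Rel2 = {A, C}.
Closure of {A, C}: A → D, E applies, adding D, E; E → B applies, adding B. So (A, C)⁺ = {A, B, C, D, E}.
This closure contains every attribute of Rel2, so Rel1 ∩ Rel2 → Rel2. The join is lossless.

Yes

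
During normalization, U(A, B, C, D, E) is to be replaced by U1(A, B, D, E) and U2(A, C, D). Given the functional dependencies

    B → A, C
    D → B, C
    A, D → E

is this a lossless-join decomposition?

Yes

Common attributes: U1 ∩ U2 = {A, D}.
Closure of {A, D}: D → B, C applies, adding B, C; A, D → E applies, adding E. So (A, D)⁺ = {A, B, C, D, E}.
This closure contains every attribute of U1, so U1 ∩ U2 → U1. The join is lossless.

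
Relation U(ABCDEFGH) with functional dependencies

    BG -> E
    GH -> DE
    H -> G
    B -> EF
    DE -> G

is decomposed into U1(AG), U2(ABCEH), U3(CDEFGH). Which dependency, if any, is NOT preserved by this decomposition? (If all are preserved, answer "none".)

Check B → EF: no single fragment contains all of {BEF}, and the restricted closure of {B} across the fragments never reaches {EF}.
BG → E is preserved.
GH → DE is preserved.
H → G is preserved.
DE → G is preserved.

B -> EF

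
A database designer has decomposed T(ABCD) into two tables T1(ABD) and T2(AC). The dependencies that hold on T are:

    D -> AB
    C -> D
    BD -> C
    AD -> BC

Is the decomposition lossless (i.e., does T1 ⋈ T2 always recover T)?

No

Common attributes: T1 ∩ T2 = {A}.
No dependency enlarges {A}, so (A)⁺ = {A}.
The closure contains neither all of T1 = {ABD} nor all of T2 = {AC}, so the common attributes are not a superkey of either fragment. The join is lossy.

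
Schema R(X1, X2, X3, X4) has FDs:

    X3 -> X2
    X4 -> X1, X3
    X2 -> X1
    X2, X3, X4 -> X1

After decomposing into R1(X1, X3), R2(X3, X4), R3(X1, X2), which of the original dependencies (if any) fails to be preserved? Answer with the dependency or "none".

Check X3 → X2: no single fragment contains all of {X2, X3}, and the restricted closure of {X3} across the fragments never reaches {X2}.
X4 → X1, X3 is preserved.
X2 → X1 is preserved.
X2, X3, X4 → X1 is preserved.

X3 -> X2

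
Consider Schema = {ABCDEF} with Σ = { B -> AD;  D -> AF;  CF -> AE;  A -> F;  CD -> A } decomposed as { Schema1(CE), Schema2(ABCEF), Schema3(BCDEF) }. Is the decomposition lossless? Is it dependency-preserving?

lossless but not dependency-preserving

Lossless test (chase): Rows 2 and 3 agree on B; apply B→AD and equate their AD entries. Row 2 is now all distinguished symbols — the join is lossless.
Dependency preservation: the restricted closure of {D} across the fragments never reaches {AF}, so D → AF cannot be enforced without a join — not preserved.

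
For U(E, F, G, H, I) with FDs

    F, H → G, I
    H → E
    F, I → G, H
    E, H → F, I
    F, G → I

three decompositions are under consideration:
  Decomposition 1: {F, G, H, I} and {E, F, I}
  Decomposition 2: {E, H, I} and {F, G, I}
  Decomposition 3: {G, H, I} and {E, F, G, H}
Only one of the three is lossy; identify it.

Decomposition 2

Decomposition 1: common = {F, I}, closure = {E, F, G, H, I} → lossless.
Decomposition 2: common = {I}, closure = {I} → lossy.
Decomposition 3: common = {G, H}, closure = {E, F, G, H, I} → lossless.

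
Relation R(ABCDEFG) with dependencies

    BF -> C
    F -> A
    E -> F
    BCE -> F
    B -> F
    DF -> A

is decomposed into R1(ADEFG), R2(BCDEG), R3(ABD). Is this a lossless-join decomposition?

Yes

Chase test. Columns are ABCDEFG; row i has aⱼ where attribute j ∈ Ri, else bᵢⱼ.
Initial tableau (one row per fragment):
  row 1: a1 b12 b13 a4 a5 a6 a7
  row 2: b21 a2 a3 a4 a5 b26 a7
  row 3: a1 a2 b33 a4 b35 b36 b37
Rows 1 and 2 agree on E; apply E→F and equate their F entries.
Rows 2 and 3 agree on B; apply B→F and equate their F entries.
Rows 1 and 2 agree on DF; apply DF→A and equate their A entries.
Rows 2 and 3 agree on BF; apply BF→C and equate their C entries.
Row 2 is now all distinguished symbols — the join is lossless.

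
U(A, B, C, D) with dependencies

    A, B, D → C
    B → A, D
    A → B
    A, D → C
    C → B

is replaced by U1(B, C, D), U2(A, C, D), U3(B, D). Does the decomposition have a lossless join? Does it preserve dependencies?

Lossless test (chase): Rows 1 and 3 agree on B; apply B→A, D and equate their A, D entries. Rows 1 and 3 agree on A, D; apply A, D→C and equate their C entries. Rows 1 and 2 agree on C; apply C→B and equate their B entries. Rows 1 and 2 agree on B; apply B→A, D and equate their A, D entries. Row 1 is now all distinguished symbols — the join is lossless.
Dependency preservation: A, B, D → C; B → A, D; A → B are not contained in any single fragment, but the restricted closure of each left-hand side across the fragments still reaches the right-hand side; the remaining FDs each lie inside some fragment. All dependencies are preserved.

lossless and dependency-preserving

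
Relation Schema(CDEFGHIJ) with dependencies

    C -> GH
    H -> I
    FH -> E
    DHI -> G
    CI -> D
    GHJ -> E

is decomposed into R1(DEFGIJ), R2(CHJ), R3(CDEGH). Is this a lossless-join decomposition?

No

Chase test. Columns are CDEFGHIJ; row i has aⱼ where attribute j ∈ Ri, else bᵢⱼ.
Initial tableau (one row per fragment):
  row 1: b11 a2 a3 a4 a5 b16 a7 a8
  row 2: a1 b22 b23 b24 b25 a6 b27 a8
  row 3: a1 a2 a3 b34 a5 a6 b37 b38
Rows 2 and 3 agree on C; apply C→GH and equate their GH entries.
Rows 2 and 3 agree on H; apply H→I and equate their I entries.
Rows 2 and 3 agree on CI; apply CI→D and equate their D entries.
No row becomes fully distinguished — the join is lossy.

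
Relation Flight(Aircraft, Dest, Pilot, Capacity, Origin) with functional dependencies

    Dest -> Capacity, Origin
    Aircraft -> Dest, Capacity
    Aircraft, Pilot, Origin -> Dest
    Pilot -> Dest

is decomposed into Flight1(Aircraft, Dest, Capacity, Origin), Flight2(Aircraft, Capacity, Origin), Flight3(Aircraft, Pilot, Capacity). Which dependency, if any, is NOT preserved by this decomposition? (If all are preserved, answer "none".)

Check Pilot → Dest: no single fragment contains all of {Dest, Pilot}, and the restricted closure of {Pilot} across the fragments never reaches {Dest}.
Dest → Capacity, Origin is preserved.
Aircraft → Dest, Capacity is preserved.
Aircraft, Pilot, Origin → Dest is preserved.

Pilot -> Dest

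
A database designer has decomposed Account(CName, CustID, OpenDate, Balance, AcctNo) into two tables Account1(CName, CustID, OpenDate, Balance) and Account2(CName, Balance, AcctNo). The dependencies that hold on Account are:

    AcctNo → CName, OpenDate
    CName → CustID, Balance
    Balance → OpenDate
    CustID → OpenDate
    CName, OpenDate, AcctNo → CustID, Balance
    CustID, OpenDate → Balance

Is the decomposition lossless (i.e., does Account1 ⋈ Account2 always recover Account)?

Yes

Common attributes: Account1 ∩ Account2 = {CName, Balance}.
Closure of {CName, Balance}: CName → CustID, Balance applies, adding CustID; Balance → OpenDate applies, adding OpenDate. So (CName, Balance)⁺ = {CName, CustID, OpenDate, Balance}.
This closure contains every attribute of Account1, so Account1 ∩ Account2 → Account1. The join is lossless.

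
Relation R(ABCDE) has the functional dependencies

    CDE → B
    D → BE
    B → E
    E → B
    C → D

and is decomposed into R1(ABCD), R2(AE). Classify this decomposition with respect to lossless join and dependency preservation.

lossy and not dependency-preserving

Lossless test: (A)⁺ = {A}, which is a superkey of neither fragment — lossy.
Dependency preservation: the restricted closure of {D} across the fragments never reaches {BE}, so D → BE cannot be enforced without a join — not preserved.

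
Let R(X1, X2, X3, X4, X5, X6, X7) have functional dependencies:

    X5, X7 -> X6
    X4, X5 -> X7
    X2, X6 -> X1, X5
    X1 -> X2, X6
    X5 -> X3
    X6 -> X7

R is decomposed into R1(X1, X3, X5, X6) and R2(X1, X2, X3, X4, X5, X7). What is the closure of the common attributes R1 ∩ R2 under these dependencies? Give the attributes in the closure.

X1, X2, X3, X5, X6, X7

R1 ∩ R2 = {X1, X3, X5}.
X1 → X2, X6 applies, adding X2, X6
X6 → X7 applies, adding X7
Closure: {X1, X2, X3, X5, X6, X7}.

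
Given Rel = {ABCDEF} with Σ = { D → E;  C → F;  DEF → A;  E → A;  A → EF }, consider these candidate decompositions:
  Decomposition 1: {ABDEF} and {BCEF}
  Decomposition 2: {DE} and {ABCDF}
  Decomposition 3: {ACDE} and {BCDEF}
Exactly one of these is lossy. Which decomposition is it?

Decomposition 1: common = {BEF}, closure = {ABEF} → lossy.
Decomposition 2: common = {D}, closure = {ADEF} → lossless.
Decomposition 3: common = {CDE}, closure = {ACDEF} → lossless.

Decomposition 1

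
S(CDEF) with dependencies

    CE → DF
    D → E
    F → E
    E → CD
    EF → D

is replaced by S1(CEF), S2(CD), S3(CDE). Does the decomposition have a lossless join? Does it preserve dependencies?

lossless and dependency-preserving

Lossless test (chase): Rows 1 and 3 agree on CE; apply CE→DF and equate their DF entries. Rows 1 and 2 agree on D; apply D→E and equate their E entries. Rows 1 and 2 agree on CE; apply CE→DF and equate their DF entries. Row 1 is now all distinguished symbols — the join is lossless.
Dependency preservation: CE → DF; EF → D are not contained in any single fragment, but the restricted closure of each left-hand side across the fragments still reaches the right-hand side; the remaining FDs each lie inside some fragment. All dependencies are preserved.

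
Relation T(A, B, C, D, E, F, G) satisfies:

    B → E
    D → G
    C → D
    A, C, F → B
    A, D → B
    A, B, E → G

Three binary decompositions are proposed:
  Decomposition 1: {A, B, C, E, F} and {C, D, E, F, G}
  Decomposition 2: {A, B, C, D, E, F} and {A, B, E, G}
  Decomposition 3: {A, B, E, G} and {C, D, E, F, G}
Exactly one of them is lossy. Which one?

Decomposition 1: common = {C, E, F}, closure = {C, D, E, F, G} → lossless.
Decomposition 2: common = {A, B, E}, closure = {A, B, E, G} → lossless.
Decomposition 3: common = {E, G}, closure = {E, G} → lossy.

Decomposition 3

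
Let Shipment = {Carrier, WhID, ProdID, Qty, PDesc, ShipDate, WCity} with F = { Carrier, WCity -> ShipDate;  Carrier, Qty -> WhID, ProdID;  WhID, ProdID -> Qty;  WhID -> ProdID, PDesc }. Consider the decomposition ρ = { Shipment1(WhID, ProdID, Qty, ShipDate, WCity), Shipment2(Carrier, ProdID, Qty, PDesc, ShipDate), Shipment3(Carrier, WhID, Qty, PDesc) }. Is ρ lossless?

Chase test. Columns are Carrier, WhID, ProdID, Qty, PDesc, ShipDate, WCity; row i has aⱼ where attribute j ∈ Shipmenti, else bᵢⱼ.
Initial tableau (one row per fragment):
  row 1: b11 a2 a3 a4 b15 a6 a7
  row 2: a1 b22 a3 a4 a5 a6 b27
  row 3: a1 a2 b33 a4 a5 b36 b37
Rows 2 and 3 agree on Carrier, Qty; apply Carrier, Qty→WhID, ProdID and equate their WhID, ProdID entries.
Rows 1 and 2 agree on WhID; apply WhID→ProdID, PDesc and equate their ProdID, PDesc entries.
No row becomes fully distinguished — the join is lossy.

No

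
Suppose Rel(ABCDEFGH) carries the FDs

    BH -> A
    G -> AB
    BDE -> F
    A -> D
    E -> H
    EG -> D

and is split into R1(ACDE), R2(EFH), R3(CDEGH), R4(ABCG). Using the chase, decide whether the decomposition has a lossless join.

No

Chase test. Columns are ABCDEFGH; row i has aⱼ where attribute j ∈ Ri, else bᵢⱼ.
Initial tableau (one row per fragment):
  row 1: a1 b12 a3 a4 a5 b16 b17 b18
  row 2: b21 b22 b23 b24 a5 a6 b27 a8
  row 3: b31 b32 a3 a4 a5 b36 a7 a8
  row 4: a1 a2 a3 b44 b45 b46 a7 b48
Rows 3 and 4 agree on G; apply G→AB and equate their AB entries.
Rows 1 and 4 agree on A; apply A→D and equate their D entries.
Rows 1 and 2 agree on E; apply E→H and equate their H entries.
No row becomes fully distinguished — the join is lossy.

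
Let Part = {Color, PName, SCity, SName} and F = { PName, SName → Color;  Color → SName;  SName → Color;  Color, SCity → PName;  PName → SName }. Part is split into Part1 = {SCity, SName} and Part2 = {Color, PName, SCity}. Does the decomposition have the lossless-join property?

Common attributes: Part1 ∩ Part2 = {SCity}.
No dependency enlarges {SCity}, so (SCity)⁺ = {SCity}.
The closure contains neither all of Part1 = {SCity, SName} nor all of Part2 = {Color, PName, SCity}, so the common attributes are not a superkey of either fragment. The join is lossy.

No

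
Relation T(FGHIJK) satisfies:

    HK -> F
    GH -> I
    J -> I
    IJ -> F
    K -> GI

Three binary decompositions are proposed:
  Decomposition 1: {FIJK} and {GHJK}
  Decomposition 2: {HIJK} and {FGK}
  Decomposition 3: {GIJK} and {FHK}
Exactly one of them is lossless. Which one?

Decomposition 1

Decomposition 1: common = {JK}, closure = {FGIJK} → lossless.
Decomposition 2: common = {K}, closure = {GIK} → lossy.
Decomposition 3: common = {K}, closure = {GIK} → lossy.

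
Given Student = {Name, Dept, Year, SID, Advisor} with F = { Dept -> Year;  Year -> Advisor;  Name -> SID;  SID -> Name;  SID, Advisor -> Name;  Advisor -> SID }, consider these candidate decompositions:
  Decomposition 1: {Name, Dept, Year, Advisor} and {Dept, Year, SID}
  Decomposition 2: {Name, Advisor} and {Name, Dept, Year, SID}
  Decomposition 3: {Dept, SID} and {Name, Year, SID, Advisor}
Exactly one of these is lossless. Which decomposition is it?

Decomposition 1: common = {Dept, Year}, closure = {Name, Dept, Year, SID, Advisor} → lossless.
Decomposition 2: common = {Name}, closure = {Name, SID} → lossy.
Decomposition 3: common = {SID}, closure = {Name, SID} → lossy.

Decomposition 1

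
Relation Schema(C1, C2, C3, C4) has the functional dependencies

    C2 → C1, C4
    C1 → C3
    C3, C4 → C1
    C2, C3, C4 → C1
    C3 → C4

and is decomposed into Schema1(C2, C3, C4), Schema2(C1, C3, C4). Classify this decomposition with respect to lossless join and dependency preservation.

Lossless test: (C3, C4)⁺ = {C1, C3, C4}, which contains all of one fragment — lossless.
Dependency preservation: C2 → C1, C4; C2, C3, C4 → C1 are not contained in any single fragment, but the restricted closure of each left-hand side across the fragments still reaches the right-hand side; the remaining FDs each lie inside some fragment. All dependencies are preserved.

lossless and dependency-preserving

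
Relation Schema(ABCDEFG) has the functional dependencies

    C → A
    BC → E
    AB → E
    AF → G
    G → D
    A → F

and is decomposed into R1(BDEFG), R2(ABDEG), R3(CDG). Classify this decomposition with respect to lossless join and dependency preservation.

lossy and not dependency-preserving

Lossless test (chase): applying each FD to every pair of rows produces no changes in the tableau, so no row becomes fully distinguished — the join is lossy.
Dependency preservation: the restricted closure of {C} across the fragments never reaches {A}, so C → A cannot be enforced without a join — not preserved.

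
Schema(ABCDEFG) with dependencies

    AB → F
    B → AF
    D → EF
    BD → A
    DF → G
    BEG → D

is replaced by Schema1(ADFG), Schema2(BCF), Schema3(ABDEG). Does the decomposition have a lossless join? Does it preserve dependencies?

lossy but dependency-preserving

Lossless test (chase): Rows 2 and 3 agree on B; apply B→AF and equate their AF entries. Rows 1 and 3 agree on D; apply D→EF and equate their EF entries. No row becomes fully distinguished — the join is lossy.
Dependency preservation: AB → F; B → AF; D → EF are not contained in any single fragment, but the restricted closure of each left-hand side across the fragments still reaches the right-hand side; the remaining FDs each lie inside some fragment. All dependencies are preserved.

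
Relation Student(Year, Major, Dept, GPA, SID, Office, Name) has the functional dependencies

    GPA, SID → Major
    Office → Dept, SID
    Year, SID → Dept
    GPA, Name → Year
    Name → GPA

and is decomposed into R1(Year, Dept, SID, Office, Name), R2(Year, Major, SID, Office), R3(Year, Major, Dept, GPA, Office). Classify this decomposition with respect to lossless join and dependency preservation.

lossy and not dependency-preserving

Lossless test (chase): Rows 1 and 2 agree on Office; apply Office→Dept, SID and equate their Dept, SID entries. Rows 1 and 3 agree on Office; apply Office→Dept, SID and equate their Dept, SID entries. No row becomes fully distinguished — the join is lossy.
Dependency preservation: the restricted closure of {GPA, SID} across the fragments never reaches {Major}, so GPA, SID → Major cannot be enforced without a join — not preserved.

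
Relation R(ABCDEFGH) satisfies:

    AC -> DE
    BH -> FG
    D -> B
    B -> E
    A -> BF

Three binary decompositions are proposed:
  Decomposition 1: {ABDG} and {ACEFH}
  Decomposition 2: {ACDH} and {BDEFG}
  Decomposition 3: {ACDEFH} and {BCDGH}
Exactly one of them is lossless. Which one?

Decomposition 1: common = {A}, closure = {ABEF} → lossy.
Decomposition 2: common = {D}, closure = {BDE} → lossy.
Decomposition 3: common = {CDH}, closure = {BCDEFGH} → lossless.

Decomposition 3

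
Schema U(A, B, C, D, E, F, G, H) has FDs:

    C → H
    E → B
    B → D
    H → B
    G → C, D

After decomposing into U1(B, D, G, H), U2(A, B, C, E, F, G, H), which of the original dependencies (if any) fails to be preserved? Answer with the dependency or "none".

none

C → H lies within U2.
E → B lies within U2.
B → D lies within U1.
H → B lies within U1.
G → C, D: restricted closure across fragments reaches C, D.
Every dependency is enforceable on the fragments, so the decomposition is dependency-preserving.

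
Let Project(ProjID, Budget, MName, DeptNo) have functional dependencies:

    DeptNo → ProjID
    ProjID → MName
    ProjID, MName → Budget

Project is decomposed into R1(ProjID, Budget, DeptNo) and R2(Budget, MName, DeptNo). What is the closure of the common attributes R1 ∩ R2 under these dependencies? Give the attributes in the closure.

R1 ∩ R2 = {Budget, DeptNo}.
DeptNo → ProjID applies, adding ProjID
ProjID → MName applies, adding MName
Closure: {ProjID, Budget, MName, DeptNo}.

ProjID, Budget, MName, DeptNo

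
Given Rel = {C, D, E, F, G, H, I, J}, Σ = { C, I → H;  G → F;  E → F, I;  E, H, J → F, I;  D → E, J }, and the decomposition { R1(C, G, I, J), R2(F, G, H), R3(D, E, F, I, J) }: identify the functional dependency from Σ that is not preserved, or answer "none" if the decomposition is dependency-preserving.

C, I → H

Check C, I → H: no single fragment contains all of {C, H, I}, and the restricted closure of {C, I} across the fragments never reaches {H}.
G → F is preserved.
E → F, I is preserved.
E, H, J → F, I is preserved.
D → E, J is preserved.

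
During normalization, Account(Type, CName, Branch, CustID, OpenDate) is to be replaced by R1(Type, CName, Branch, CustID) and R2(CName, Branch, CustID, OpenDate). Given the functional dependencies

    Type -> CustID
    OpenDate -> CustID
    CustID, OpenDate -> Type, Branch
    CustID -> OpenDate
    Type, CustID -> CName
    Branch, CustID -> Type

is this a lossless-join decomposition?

Yes

Common attributes: R1 ∩ R2 = {CName, Branch, CustID}.
Closure of {CName, Branch, CustID}: CustID → OpenDate applies, adding OpenDate; Branch, CustID → Type applies, adding Type. So (CName, Branch, CustID)⁺ = {Type, CName, Branch, CustID, OpenDate}.
This closure contains every attribute of R1, so R1 ∩ R2 → R1. The join is lossless.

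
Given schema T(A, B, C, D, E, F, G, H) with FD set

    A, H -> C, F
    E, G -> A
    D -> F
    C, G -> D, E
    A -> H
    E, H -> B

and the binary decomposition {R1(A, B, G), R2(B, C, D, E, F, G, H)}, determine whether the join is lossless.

Common attributes: R1 ∩ R2 = {B, G}.
No dependency enlarges {B, G}, so (B, G)⁺ = {B, G}.
The closure contains neither all of R1 = {A, B, G} nor all of R2 = {B, C, D, E, F, G, H}, so the common attributes are not a superkey of either fragment. The join is lossy.

No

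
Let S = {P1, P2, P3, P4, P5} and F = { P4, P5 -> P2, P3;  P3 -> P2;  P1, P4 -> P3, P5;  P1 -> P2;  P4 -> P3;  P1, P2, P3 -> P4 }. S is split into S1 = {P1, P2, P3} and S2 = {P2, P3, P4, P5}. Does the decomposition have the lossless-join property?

No

Common attributes: S1 ∩ S2 = {P2, P3}.
No dependency enlarges {P2, P3}, so (P2, P3)⁺ = {P2, P3}.
The closure contains neither all of S1 = {P1, P2, P3} nor all of S2 = {P2, P3, P4, P5}, so the common attributes are not a superkey of either fragment. The join is lossy.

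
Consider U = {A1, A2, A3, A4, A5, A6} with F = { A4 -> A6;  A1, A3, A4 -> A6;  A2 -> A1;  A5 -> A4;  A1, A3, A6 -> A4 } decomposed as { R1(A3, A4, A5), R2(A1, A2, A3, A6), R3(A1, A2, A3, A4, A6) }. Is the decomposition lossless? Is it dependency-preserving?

lossy but dependency-preserving

Lossless test (chase): Rows 1 and 3 agree on A4; apply A4→A6 and equate their A6 entries. Rows 2 and 3 agree on A1, A3, A6; apply A1, A3, A6→A4 and equate their A4 entries. No row becomes fully distinguished — the join is lossy.
Dependency preservation: every FD's attributes lie within a single fragment, so each can be enforced locally — preserved.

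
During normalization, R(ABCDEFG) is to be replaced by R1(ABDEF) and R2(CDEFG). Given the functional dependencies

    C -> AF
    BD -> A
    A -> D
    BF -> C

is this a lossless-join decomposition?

Common attributes: R1 ∩ R2 = {DEF}.
No dependency enlarges {DEF}, so (DEF)⁺ = {DEF}.
The closure contains neither all of R1 = {ABDEF} nor all of R2 = {CDEFG}, so the common attributes are not a superkey of either fragment. The join is lossy.

No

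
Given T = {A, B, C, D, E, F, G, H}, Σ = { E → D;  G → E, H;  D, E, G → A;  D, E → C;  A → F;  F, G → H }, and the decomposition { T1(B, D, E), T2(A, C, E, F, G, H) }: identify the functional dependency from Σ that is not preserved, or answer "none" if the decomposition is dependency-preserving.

none

E → D lies within T1.
G → E, H lies within T2.
D, E, G → A: restricted closure across fragments reaches A.
D, E → C: restricted closure across fragments reaches C.
A → F lies within T2.
F, G → H lies within T2.
Every dependency is enforceable on the fragments, so the decomposition is dependency-preserving.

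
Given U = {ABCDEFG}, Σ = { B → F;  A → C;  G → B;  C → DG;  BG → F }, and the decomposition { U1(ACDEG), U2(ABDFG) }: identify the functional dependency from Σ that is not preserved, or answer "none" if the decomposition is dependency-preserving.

B → F lies within U2.
A → C lies within U1.
G → B lies within U2.
C → DG lies within U1.
BG → F lies within U2.
Every dependency is enforceable on the fragments, so the decomposition is dependency-preserving.

none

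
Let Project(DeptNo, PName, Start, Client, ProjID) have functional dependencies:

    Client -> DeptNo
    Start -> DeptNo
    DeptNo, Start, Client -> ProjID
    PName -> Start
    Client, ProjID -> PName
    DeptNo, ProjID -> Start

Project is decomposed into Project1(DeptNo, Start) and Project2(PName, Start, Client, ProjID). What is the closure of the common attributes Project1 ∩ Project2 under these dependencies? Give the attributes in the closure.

Project1 ∩ Project2 = {Start}.
Start → DeptNo applies, adding DeptNo
Closure: {DeptNo, Start}.

DeptNo, Start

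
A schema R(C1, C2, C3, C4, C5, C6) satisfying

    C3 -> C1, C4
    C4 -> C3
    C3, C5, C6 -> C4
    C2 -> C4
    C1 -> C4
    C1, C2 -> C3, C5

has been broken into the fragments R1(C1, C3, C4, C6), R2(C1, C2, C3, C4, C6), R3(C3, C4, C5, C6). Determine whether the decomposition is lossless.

Chase test. Columns are C1, C2, C3, C4, C5, C6; row i has aⱼ where attribute j ∈ Ri, else bᵢⱼ.
Initial tableau (one row per fragment):
  row 1: a1 b12 a3 a4 b15 a6
  row 2: a1 a2 a3 a4 b25 a6
  row 3: b31 b32 a3 a4 a5 a6
Rows 1 and 3 agree on C3; apply C3→C1, C4 and equate their C1, C4 entries.
No row becomes fully distinguished — the join is lossy.

No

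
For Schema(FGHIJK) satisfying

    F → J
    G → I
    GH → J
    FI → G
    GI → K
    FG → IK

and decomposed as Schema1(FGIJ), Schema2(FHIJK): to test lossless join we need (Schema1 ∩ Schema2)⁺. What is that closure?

FGIJK

Schema1 ∩ Schema2 = {FIJ}.
FI → G applies, adding G
GI → K applies, adding K
Closure: {FGIJK}.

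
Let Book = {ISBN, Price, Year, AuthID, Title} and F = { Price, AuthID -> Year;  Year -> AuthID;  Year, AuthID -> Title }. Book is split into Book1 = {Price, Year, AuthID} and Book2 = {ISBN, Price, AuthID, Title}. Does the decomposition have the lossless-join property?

Common attributes: Book1 ∩ Book2 = {Price, AuthID}.
Closure of {Price, AuthID}: Price, AuthID → Year applies, adding Year; Year, AuthID → Title applies, adding Title. So (Price, AuthID)⁺ = {Price, Year, AuthID, Title}.
This closure contains every attribute of Book1, so Book1 ∩ Book2 → Book1. The join is lossless.

Yes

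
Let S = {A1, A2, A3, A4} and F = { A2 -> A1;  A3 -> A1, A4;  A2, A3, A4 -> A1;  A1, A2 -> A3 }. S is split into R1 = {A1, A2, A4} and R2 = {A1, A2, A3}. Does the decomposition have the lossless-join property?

Yes

Common attributes: R1 ∩ R2 = {A1, A2}.
Closure of {A1, A2}: A1, A2 → A3 applies, adding A3; A3 → A1, A4 applies, adding A4. So (A1, A2)⁺ = {A1, A2, A3, A4}.
This closure contains every attribute of R1, so R1 ∩ R2 → R1. The join is lossless.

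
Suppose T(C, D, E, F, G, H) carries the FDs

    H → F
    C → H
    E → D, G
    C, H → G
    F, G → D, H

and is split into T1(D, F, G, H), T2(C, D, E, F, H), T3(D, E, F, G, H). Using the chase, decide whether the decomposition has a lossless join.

Chase test. Columns are C, D, E, F, G, H; row i has aⱼ where attribute j ∈ Ti, else bᵢⱼ.
Initial tableau (one row per fragment):
  row 1: b11 a2 b13 a4 a5 a6
  row 2: a1 a2 a3 a4 b25 a6
  row 3: b31 a2 a3 a4 a5 a6
Rows 2 and 3 agree on E; apply E→D, G and equate their D, G entries.
Row 2 is now all distinguished symbols — the join is lossless.

Yes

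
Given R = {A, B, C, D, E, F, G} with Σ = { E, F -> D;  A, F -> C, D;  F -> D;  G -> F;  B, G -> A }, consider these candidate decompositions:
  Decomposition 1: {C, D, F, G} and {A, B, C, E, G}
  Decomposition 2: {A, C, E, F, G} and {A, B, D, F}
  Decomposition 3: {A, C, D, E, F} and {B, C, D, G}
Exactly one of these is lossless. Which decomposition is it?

Decomposition 1: common = {C, G}, closure = {C, D, F, G} → lossless.
Decomposition 2: common = {A, F}, closure = {A, C, D, F} → lossy.
Decomposition 3: common = {C, D}, closure = {C, D} → lossy.

Decomposition 1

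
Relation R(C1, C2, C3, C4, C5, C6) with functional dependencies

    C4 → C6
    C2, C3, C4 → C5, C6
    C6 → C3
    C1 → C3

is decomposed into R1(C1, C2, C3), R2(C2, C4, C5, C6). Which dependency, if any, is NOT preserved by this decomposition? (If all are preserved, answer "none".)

Check C6 → C3: no single fragment contains all of {C3, C6}, and the restricted closure of {C6} across the fragments never reaches {C3}.
C4 → C6 is preserved.
C2, C3, C4 → C5, C6 is preserved.
C1 → C3 is preserved.

C6 → C3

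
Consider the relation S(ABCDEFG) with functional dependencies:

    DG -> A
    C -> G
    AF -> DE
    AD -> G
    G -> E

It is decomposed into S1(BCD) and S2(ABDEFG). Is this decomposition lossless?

No

Common attributes: S1 ∩ S2 = {BD}.
No dependency enlarges {BD}, so (BD)⁺ = {BD}.
The closure contains neither all of S1 = {BCD} nor all of S2 = {ABDEFG}, so the common attributes are not a superkey of either fragment. The join is lossy.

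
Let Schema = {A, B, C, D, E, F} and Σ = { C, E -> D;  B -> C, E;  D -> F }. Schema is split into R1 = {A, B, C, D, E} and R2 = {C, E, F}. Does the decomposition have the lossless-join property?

Yes

Common attributes: R1 ∩ R2 = {C, E}.
Closure of {C, E}: C, E → D applies, adding D; D → F applies, adding F. So (C, E)⁺ = {C, D, E, F}.
This closure contains every attribute of R2, so R1 ∩ R2 → R2. The join is lossless.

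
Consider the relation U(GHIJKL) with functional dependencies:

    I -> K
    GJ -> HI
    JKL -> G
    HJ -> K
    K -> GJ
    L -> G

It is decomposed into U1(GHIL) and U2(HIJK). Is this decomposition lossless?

Yes

Common attributes: U1 ∩ U2 = {HI}.
Closure of {HI}: I → K applies, adding K; K → GJ applies, adding GJ. So (HI)⁺ = {GHIJK}.
This closure contains every attribute of U2, so U1 ∩ U2 → U2. The join is lossless.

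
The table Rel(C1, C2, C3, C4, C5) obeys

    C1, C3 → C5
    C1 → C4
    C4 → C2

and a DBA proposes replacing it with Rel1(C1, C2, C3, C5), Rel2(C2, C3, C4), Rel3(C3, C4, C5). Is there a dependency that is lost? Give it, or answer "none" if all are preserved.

C1 → C4

Check C1 → C4: no single fragment contains all of {C1, C4}, and the restricted closure of {C1} across the fragments never reaches {C4}.
C1, C3 → C5 is preserved.
C4 → C2 is preserved.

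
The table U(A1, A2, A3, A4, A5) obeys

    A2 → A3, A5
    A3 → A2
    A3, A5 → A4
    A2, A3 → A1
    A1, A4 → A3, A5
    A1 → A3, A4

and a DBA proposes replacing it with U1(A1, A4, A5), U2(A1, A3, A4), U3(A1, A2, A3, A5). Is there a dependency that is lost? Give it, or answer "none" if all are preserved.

A2 → A3, A5 lies within U3.
A3 → A2 lies within U3.
A3, A5 → A4: restricted closure across fragments reaches A4.
A2, A3 → A1 lies within U3.
A1, A4 → A3, A5: restricted closure across fragments reaches A3, A5.
A1 → A3, A4 lies within U2.
Every dependency is enforceable on the fragments, so the decomposition is dependency-preserving.

none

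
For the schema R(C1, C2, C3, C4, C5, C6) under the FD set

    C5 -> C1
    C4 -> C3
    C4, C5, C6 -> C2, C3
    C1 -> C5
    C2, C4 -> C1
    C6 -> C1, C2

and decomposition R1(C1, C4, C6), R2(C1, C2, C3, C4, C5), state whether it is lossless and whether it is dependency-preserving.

Lossless test: (C1, C4)⁺ = {C1, C3, C4, C5}, which is a superkey of neither fragment — lossy.
Dependency preservation: the restricted closure of {C4, C5, C6} across the fragments never reaches {C2, C3}, so C4, C5, C6 → C2, C3 cannot be enforced without a join — not preserved.

lossy and not dependency-preserving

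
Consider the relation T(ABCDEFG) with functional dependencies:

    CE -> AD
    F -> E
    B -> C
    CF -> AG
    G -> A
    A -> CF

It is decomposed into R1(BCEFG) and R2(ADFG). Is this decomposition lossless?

Yes

Common attributes: R1 ∩ R2 = {FG}.
Closure of {FG}: F → E applies, adding E; G → A applies, adding A; A → CF applies, adding C; CE → AD applies, adding D. So (FG)⁺ = {ACDEFG}.
This closure contains every attribute of R2, so R1 ∩ R2 → R2. The join is lossless.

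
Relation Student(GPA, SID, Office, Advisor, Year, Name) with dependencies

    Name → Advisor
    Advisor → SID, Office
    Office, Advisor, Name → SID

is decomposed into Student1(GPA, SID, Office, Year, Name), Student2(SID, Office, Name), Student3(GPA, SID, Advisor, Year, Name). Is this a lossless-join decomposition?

Chase test. Columns are GPA, SID, Office, Advisor, Year, Name; row i has aⱼ where attribute j ∈ Studenti, else bᵢⱼ.
Initial tableau (one row per fragment):
  row 1: a1 a2 a3 b14 a5 a6
  row 2: b21 a2 a3 b24 b25 a6
  row 3: a1 a2 b33 a4 a5 a6
Rows 1 and 2 agree on Name; apply Name→Advisor and equate their Advisor entries.
Rows 1 and 3 agree on Name; apply Name→Advisor and equate their Advisor entries.
Rows 1 and 3 agree on Advisor; apply Advisor→SID, Office and equate their SID, Office entries.
Row 1 is now all distinguished symbols — the join is lossless.

Yes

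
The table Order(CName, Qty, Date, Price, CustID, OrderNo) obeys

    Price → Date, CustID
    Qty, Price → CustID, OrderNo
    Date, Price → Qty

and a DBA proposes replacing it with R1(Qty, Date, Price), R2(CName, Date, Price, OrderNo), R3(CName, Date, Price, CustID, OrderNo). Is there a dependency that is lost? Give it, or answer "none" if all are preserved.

Price → Date, CustID lies within R3.
Qty, Price → CustID, OrderNo: restricted closure across fragments reaches CustID, OrderNo.
Date, Price → Qty lies within R1.
Every dependency is enforceable on the fragments, so the decomposition is dependency-preserving.

none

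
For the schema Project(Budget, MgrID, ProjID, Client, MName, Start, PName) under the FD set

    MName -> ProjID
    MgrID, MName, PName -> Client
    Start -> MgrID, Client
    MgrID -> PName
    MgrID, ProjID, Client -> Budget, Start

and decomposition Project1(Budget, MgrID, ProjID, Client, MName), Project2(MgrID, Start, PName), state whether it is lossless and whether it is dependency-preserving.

lossy and not dependency-preserving

Lossless test: (MgrID)⁺ = {MgrID, PName}, which is a superkey of neither fragment — lossy.
Dependency preservation: the restricted closure of {Start} across the fragments never reaches {MgrID, Client}, so Start → MgrID, Client cannot be enforced without a join — not preserved.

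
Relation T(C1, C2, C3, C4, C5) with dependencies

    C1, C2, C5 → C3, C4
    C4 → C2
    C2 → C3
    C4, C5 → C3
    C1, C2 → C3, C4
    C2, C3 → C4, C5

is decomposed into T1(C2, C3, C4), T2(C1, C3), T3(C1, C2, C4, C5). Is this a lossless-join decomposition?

Yes

Chase test. Columns are C1, C2, C3, C4, C5; row i has aⱼ where attribute j ∈ Ti, else bᵢⱼ.
Initial tableau (one row per fragment):
  row 1: b11 a2 a3 a4 b15
  row 2: a1 b22 a3 b24 b25
  row 3: a1 a2 b33 a4 a5
Rows 1 and 3 agree on C2; apply C2→C3 and equate their C3 entries.
Rows 1 and 3 agree on C2, C3; apply C2, C3→C4, C5 and equate their C4, C5 entries.
Row 3 is now all distinguished symbols — the join is lossless.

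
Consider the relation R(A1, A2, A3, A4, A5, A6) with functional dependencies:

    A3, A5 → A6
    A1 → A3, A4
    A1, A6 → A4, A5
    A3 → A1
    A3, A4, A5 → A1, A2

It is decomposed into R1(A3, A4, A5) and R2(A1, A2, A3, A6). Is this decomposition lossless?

No

Common attributes: R1 ∩ R2 = {A3}.
Closure of {A3}: A3 → A1 applies, adding A1; A1 → A3, A4 applies, adding A4. So (A3)⁺ = {A1, A3, A4}.
The closure contains neither all of R1 = {A3, A4, A5} nor all of R2 = {A1, A2, A3, A6}, so the common attributes are not a superkey of either fragment. The join is lossy.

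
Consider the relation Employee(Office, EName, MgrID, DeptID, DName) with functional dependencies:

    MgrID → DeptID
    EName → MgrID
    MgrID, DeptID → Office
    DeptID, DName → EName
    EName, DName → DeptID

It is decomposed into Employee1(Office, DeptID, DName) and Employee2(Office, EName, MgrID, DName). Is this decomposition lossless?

Common attributes: Employee1 ∩ Employee2 = {Office, DName}.
No dependency enlarges {Office, DName}, so (Office, DName)⁺ = {Office, DName}.
The closure contains neither all of Employee1 = {Office, DeptID, DName} nor all of Employee2 = {Office, EName, MgrID, DName}, so the common attributes are not a superkey of either fragment. The join is lossy.

No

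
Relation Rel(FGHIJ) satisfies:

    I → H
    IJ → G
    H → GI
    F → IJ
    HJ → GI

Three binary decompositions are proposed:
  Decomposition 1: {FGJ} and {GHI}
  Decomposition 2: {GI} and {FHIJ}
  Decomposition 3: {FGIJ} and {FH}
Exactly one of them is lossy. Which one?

Decomposition 1

Decomposition 1: common = {G}, closure = {G} → lossy.
Decomposition 2: common = {I}, closure = {GHI} → lossless.
Decomposition 3: common = {F}, closure = {FGHIJ} → lossless.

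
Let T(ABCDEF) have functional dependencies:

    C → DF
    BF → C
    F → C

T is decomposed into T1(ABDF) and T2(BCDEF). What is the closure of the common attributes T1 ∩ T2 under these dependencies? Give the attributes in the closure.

BCDF

T1 ∩ T2 = {BDF}.
BF → C applies, adding C
Closure: {BCDF}.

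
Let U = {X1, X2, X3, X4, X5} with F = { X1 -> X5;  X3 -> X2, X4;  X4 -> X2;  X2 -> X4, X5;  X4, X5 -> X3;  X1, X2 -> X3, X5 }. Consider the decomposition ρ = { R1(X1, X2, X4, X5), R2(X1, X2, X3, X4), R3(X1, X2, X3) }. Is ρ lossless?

Yes

Chase test. Columns are X1, X2, X3, X4, X5; row i has aⱼ where attribute j ∈ Ri, else bᵢⱼ.
Initial tableau (one row per fragment):
  row 1: a1 a2 b13 a4 a5
  row 2: a1 a2 a3 a4 b25
  row 3: a1 a2 a3 b34 b35
Rows 1 and 2 agree on X1; apply X1→X5 and equate their X5 entries.
Rows 1 and 3 agree on X1; apply X1→X5 and equate their X5 entries.
Rows 2 and 3 agree on X3; apply X3→X2, X4 and equate their X2, X4 entries.
Rows 1 and 2 agree on X4, X5; apply X4, X5→X3 and equate their X3 entries.
Row 1 is now all distinguished symbols — the join is lossless.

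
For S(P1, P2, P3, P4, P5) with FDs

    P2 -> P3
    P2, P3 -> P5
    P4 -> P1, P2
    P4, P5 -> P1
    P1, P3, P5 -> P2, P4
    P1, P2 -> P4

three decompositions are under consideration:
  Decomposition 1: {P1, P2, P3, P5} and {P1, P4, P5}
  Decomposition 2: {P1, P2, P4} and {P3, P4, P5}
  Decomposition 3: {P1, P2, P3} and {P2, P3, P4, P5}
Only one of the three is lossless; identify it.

Decomposition 2

Decomposition 1: common = {P1, P5}, closure = {P1, P5} → lossy.
Decomposition 2: common = {P4}, closure = {P1, P2, P3, P4, P5} → lossless.
Decomposition 3: common = {P2, P3}, closure = {P2, P3, P5} → lossy.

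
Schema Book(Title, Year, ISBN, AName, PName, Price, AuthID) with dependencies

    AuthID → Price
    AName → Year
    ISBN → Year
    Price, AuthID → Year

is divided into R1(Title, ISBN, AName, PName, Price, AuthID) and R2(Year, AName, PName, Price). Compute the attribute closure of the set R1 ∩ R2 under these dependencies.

R1 ∩ R2 = {AName, PName, Price}.
AName → Year applies, adding Year
Closure: {Year, AName, PName, Price}.

Year, AName, PName, Price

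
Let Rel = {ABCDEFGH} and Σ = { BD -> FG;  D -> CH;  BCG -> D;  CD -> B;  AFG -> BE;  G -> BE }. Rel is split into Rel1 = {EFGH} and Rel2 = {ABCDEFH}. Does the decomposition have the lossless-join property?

Common attributes: Rel1 ∩ Rel2 = {EFH}.
No dependency enlarges {EFH}, so (EFH)⁺ = {EFH}.
The closure contains neither all of Rel1 = {EFGH} nor all of Rel2 = {ABCDEFH}, so the common attributes are not a superkey of either fragment. The join is lossy.

No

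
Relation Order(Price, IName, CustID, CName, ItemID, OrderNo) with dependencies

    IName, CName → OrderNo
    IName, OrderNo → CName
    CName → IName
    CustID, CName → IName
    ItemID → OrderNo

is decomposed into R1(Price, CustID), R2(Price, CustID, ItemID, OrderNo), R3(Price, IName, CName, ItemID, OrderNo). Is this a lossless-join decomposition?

No

Chase test. Columns are Price, IName, CustID, CName, ItemID, OrderNo; row i has aⱼ where attribute j ∈ Ri, else bᵢⱼ.
Initial tableau (one row per fragment):
  row 1: a1 b12 a3 b14 b15 b16
  row 2: a1 b22 a3 b24 a5 a6
  row 3: a1 a2 b33 a4 a5 a6
No row becomes fully distinguished — the join is lossy.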